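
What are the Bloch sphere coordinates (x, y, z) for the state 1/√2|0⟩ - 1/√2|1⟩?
(-1, 0, 0)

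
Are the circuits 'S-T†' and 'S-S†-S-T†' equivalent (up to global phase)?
Yes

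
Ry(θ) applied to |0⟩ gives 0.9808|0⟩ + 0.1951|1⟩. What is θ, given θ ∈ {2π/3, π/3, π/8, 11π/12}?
π/8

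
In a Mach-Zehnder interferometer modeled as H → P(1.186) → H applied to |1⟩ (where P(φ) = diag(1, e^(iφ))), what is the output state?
(0.3123 - 0.4634i)|0⟩ + (0.6877 + 0.4634i)|1⟩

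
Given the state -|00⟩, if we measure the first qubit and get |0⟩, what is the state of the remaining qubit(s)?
-|0⟩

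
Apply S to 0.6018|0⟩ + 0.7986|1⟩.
0.6018|0⟩ + 0.7986i|1⟩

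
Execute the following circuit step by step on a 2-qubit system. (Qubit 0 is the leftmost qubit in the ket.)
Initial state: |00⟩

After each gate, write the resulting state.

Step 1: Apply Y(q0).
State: i|10⟩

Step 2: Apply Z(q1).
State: i|10⟩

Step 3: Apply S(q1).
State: i|10⟩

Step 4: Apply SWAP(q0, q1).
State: i|01⟩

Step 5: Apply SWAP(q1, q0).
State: i|10⟩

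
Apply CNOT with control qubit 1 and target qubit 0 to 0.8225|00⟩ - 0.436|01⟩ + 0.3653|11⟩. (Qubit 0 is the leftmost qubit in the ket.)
0.8225|00⟩ + 0.3653|01⟩ - 0.436|11⟩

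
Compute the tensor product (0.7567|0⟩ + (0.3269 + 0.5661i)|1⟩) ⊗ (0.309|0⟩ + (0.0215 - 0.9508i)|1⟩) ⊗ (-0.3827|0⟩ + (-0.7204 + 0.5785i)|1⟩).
-0.08948|000⟩ + (-0.1684 + 0.1353i)|001⟩ + (-0.006226 + 0.2753i)|010⟩ + (0.4045 + 0.5277i)|011⟩ + (-0.03866 - 0.06694i)|100⟩ + (-0.174 - 0.06758i)|101⟩ + (-0.2087 + 0.1143i)|110⟩ + (-0.2201 + 0.5306i)|111⟩

amp(|b₁b₂…⟩) = product of the factor amplitudes for bits b₁, b₂, …; only kets whose every factor amplitude is nonzero survive.
|000⟩: (0.7567)(0.309)(-0.3827) = -0.08948
|001⟩: (0.7567)(0.309)(-0.7204 + 0.5785i) = (-0.1684 + 0.1353i)
|010⟩: (0.7567)(0.0215 - 0.9508i)(-0.3827) = (-0.006226 + 0.2753i)
|011⟩: (0.7567)(0.0215 - 0.9508i)(-0.7204 + 0.5785i) = (0.4045 + 0.5277i)
|100⟩: (0.3269 + 0.5661i)(0.309)(-0.3827) = (-0.03866 - 0.06694i)
|101⟩: (0.3269 + 0.5661i)(0.309)(-0.7204 + 0.5785i) = (-0.174 - 0.06758i)
|110⟩: (0.3269 + 0.5661i)(0.0215 - 0.9508i)(-0.3827) = (-0.2087 + 0.1143i)
|111⟩: (0.3269 + 0.5661i)(0.0215 - 0.9508i)(-0.7204 + 0.5785i) = (-0.2201 + 0.5306i)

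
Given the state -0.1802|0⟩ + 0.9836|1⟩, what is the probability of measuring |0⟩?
0.03247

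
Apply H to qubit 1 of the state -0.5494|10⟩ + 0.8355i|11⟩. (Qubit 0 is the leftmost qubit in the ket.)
(-0.3885 + 0.5908i)|10⟩ + (-0.3885 - 0.5908i)|11⟩

H on qubit 1 mixes each pair of kets that differ only in qubit 1: amplitudes (a, b) of (|…0…⟩, |…1…⟩) become ((a + b)/√2, (a − b)/√2). Kets absent from the input have amplitude 0.
(|10⟩, |11⟩): (a, b) = (-0.5494, 0.8355i) → ((-0.3885 + 0.5908i), (-0.3885 - 0.5908i))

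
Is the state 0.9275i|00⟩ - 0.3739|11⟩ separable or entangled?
Entangled

Writing the state as a|00⟩ + b|01⟩ + c|10⟩ + d|11⟩, it is a product state iff ad − bc = 0.
Here (a, b, c, d) = (0.9275i, 0, 0, -0.3739): ad − bc = (0.9275i)(-0.3739) − (0)(0) = -0.3468i ≠ 0, so the state is entangled.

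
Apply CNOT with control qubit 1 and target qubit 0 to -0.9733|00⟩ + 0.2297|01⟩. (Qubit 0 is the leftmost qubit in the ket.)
-0.9733|00⟩ + 0.2297|11⟩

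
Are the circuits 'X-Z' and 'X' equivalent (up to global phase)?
No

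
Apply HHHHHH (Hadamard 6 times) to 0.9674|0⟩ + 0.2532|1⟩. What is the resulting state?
0.9674|0⟩ + 0.2532|1⟩

H² = I, so an even number of Hadamards cancels: H^6 = I and the state is unchanged.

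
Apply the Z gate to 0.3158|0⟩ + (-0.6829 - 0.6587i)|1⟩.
0.3158|0⟩ + (0.6829 + 0.6587i)|1⟩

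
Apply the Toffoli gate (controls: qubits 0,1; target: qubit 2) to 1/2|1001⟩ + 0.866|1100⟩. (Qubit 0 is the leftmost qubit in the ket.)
1/2|1001⟩ + 0.866|1110⟩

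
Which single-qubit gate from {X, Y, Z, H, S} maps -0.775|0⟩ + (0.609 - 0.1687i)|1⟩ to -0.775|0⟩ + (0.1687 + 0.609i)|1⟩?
S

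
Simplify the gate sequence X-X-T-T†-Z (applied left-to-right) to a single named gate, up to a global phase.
Z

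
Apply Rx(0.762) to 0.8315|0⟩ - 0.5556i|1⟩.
0.5653|0⟩ - 0.825i|1⟩

Rx(0.762) = [[cos(θ/2), −i·sin(θ/2)], [−i·sin(θ/2), cos(θ/2)]]; θ = 0.762, cos(θ/2) ≈ 0.928293, sin(θ/2) ≈ 0.371849.
With a = amp(|0⟩) = 0.8315 and b = amp(|1⟩) = -0.5556i:
new amp(|0⟩) = (0.928293)·a + (-0.371849i)·b = 0.5653
new amp(|1⟩) = (-0.371849i)·a + (0.928293)·b = -0.825i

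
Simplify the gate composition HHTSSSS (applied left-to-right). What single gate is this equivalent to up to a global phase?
T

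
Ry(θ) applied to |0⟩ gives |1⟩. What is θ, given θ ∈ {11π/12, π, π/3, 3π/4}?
π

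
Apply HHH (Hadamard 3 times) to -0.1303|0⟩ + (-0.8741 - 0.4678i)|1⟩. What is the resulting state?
(-0.7102 - 0.3308i)|0⟩ + (0.5259 + 0.3308i)|1⟩

H² = I, so H^3 = H: a single Hadamard. With (a, b) = (-0.1303, (-0.8741 - 0.4678i)), H gives ((a + b)/√2, (a − b)/√2) = ((-0.7102 - 0.3308i), (0.5259 + 0.3308i)).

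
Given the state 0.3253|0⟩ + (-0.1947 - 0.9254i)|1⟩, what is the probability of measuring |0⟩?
0.1058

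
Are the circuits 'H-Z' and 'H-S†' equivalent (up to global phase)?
No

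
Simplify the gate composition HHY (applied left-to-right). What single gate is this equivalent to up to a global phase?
Y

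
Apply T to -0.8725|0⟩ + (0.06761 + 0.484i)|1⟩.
-0.8725|0⟩ + (-0.2944 + 0.39i)|1⟩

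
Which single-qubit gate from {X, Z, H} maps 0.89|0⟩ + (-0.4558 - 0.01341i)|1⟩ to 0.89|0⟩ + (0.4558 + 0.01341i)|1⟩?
Z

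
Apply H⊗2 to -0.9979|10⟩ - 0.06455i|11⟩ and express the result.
(-0.499 - 0.03228i)|00⟩ + (-0.499 + 0.03228i)|01⟩ + (0.499 + 0.03228i)|10⟩ + (0.499 - 0.03228i)|11⟩

H⊗2 gives amp(|y⟩) = (1/2) Σ_x (−1)^(x·y) amp(|x⟩), where x·y is the number of positions in which both x and y have a 1.
|00⟩: (-0.9979 - 0.06455i)/2 = (-0.499 - 0.03228i)
|01⟩: (-0.9979 + 0.06455i)/2 = (-0.499 + 0.03228i)
|10⟩: (0.9979 + 0.06455i)/2 = (0.499 + 0.03228i)
|11⟩: (0.9979 - 0.06455i)/2 = (0.499 - 0.03228i)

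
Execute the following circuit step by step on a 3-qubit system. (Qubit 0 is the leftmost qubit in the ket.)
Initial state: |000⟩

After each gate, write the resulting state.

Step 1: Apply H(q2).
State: 1/√2|000⟩ + 1/√2|001⟩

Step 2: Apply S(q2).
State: 1/√2|000⟩ + (1/√2)i|001⟩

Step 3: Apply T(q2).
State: 1/√2|000⟩ + (-1/2 + (1/2)i)|001⟩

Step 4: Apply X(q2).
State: (-1/2 + (1/2)i)|000⟩ + 1/√2|001⟩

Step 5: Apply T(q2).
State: (-1/2 + (1/2)i)|000⟩ + (1/2 + (1/2)i)|001⟩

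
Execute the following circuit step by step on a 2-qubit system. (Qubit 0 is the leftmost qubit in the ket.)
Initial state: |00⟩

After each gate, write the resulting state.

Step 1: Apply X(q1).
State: |01⟩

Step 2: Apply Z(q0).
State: |01⟩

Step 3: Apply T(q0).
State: |01⟩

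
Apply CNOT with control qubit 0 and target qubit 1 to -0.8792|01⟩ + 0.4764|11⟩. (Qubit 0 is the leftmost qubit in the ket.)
-0.8792|01⟩ + 0.4764|10⟩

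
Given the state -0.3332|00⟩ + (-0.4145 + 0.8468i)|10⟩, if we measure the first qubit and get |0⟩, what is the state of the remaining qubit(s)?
-|0⟩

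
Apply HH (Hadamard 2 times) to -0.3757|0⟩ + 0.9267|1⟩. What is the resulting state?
-0.3757|0⟩ + 0.9267|1⟩

H² = I, so an even number of Hadamards cancels: H^2 = I and the state is unchanged.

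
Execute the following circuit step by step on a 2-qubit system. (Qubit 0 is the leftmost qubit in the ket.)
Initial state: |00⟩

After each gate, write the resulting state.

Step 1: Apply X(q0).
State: |10⟩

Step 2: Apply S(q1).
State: |10⟩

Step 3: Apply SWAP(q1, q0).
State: |01⟩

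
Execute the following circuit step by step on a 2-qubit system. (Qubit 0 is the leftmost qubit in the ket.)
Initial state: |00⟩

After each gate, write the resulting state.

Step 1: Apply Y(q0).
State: i|10⟩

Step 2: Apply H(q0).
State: (1/√2)i|00⟩ - (1/√2)i|10⟩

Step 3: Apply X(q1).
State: (1/√2)i|01⟩ - (1/√2)i|11⟩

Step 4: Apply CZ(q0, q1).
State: (1/√2)i|01⟩ + (1/√2)i|11⟩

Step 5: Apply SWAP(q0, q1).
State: (1/√2)i|10⟩ + (1/√2)i|11⟩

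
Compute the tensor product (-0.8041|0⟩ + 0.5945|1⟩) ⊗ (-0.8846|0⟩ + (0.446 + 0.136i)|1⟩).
0.7113|00⟩ + (-0.3586 - 0.1094i)|01⟩ - 0.5259|10⟩ + (0.2651 + 0.08085i)|11⟩

amp(|b₁b₂…⟩) = product of the factor amplitudes for bits b₁, b₂, …; only kets whose every factor amplitude is nonzero survive.
|00⟩: (-0.8041)(-0.8846) = 0.7113
|01⟩: (-0.8041)(0.446 + 0.136i) = (-0.3586 - 0.1094i)
|10⟩: (0.5945)(-0.8846) = -0.5259
|11⟩: (0.5945)(0.446 + 0.136i) = (0.2651 + 0.08085i)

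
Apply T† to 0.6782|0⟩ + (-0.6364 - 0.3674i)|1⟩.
0.6782|0⟩ + (-0.7098 + 0.1902i)|1⟩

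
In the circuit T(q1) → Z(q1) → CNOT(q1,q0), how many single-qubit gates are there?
2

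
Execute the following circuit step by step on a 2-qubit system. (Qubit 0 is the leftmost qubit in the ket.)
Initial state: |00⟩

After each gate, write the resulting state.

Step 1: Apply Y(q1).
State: i|01⟩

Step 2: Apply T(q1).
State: (-1/√2 + (1/√2)i)|01⟩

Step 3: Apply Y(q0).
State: (-1/√2 - (1/√2)i)|11⟩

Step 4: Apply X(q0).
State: (-1/√2 - (1/√2)i)|01⟩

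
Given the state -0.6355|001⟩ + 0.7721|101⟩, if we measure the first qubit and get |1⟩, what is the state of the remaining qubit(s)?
|01⟩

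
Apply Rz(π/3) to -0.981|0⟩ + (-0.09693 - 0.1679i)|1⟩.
(-0.8496 + 0.4905i)|0⟩ + (0.000006158 - 0.1939i)|1⟩

Rz(π/3) = [[e^(−iθ/2), 0], [0, e^(iθ/2)]] with e^(±iθ/2) = cos(θ/2) ± i·sin(θ/2); θ = π/3, cos(θ/2) ≈ 0.866025, sin(θ/2) ≈ 0.5.
With a = amp(|0⟩) = -0.981 and b = amp(|1⟩) = (-0.09693 - 0.1679i):
new amp(|0⟩) = (0.866025 - 0.5i)·a = (-0.8496 + 0.4905i)
new amp(|1⟩) = (0.866025 + 0.5i)·b = (0.000006158 - 0.1939i)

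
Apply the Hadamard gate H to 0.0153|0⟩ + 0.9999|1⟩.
0.7179|0⟩ - 0.6962|1⟩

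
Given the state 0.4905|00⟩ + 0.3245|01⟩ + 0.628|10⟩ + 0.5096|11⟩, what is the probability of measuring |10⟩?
0.3944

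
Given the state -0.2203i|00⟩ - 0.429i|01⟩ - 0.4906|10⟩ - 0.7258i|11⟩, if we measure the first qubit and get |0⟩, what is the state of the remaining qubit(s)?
-0.4568i|0⟩ - 0.8896i|1⟩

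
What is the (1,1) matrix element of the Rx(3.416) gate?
-0.1368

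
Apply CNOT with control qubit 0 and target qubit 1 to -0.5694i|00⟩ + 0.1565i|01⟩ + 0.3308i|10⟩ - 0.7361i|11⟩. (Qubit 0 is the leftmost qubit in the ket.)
-0.5694i|00⟩ + 0.1565i|01⟩ - 0.7361i|10⟩ + 0.3308i|11⟩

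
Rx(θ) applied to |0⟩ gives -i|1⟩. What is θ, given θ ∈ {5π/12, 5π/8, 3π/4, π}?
π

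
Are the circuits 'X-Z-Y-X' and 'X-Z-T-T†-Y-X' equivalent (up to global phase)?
Yes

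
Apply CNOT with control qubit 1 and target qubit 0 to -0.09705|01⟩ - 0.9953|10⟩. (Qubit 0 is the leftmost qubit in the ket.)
-0.9953|10⟩ - 0.09705|11⟩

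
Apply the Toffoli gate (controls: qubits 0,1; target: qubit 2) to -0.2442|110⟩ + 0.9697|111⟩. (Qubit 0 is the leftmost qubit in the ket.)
0.9697|110⟩ - 0.2442|111⟩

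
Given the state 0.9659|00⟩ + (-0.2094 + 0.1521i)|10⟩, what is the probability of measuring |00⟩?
0.933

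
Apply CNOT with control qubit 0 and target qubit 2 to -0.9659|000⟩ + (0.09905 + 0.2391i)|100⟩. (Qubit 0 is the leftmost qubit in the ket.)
-0.9659|000⟩ + (0.09905 + 0.2391i)|101⟩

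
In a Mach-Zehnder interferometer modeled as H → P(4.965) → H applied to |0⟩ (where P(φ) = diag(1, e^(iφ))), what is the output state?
(0.625 - 0.4841i)|0⟩ + (0.375 + 0.4841i)|1⟩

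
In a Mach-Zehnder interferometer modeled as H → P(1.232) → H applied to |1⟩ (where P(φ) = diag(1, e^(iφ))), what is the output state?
(0.3338 - 0.4716i)|0⟩ + (0.6662 + 0.4716i)|1⟩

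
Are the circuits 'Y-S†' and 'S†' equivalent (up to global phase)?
No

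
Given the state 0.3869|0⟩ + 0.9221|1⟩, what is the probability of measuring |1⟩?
0.8503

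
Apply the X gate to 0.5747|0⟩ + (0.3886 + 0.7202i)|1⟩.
(0.3886 + 0.7202i)|0⟩ + 0.5747|1⟩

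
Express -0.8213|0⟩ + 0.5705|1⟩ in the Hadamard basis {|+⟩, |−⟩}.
-0.1773|+⟩ - 0.9842|−⟩

With |ψ⟩ = α|0⟩ + β|1⟩, the Hadamard-basis coefficients are ⟨+|ψ⟩ = (α + β)/√2 and ⟨−|ψ⟩ = (α − β)/√2.
Here α = -0.8213, β = 0.5705: (α + β)/√2 = -0.1773, (α − β)/√2 = -0.9842.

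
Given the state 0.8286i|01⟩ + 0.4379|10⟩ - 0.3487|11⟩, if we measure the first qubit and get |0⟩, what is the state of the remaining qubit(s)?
i|1⟩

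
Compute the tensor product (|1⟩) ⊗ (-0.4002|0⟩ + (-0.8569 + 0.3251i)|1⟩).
-0.4002|10⟩ + (-0.8569 + 0.3251i)|11⟩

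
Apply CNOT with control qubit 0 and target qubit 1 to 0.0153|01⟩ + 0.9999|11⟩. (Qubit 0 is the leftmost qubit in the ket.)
0.0153|01⟩ + 0.9999|10⟩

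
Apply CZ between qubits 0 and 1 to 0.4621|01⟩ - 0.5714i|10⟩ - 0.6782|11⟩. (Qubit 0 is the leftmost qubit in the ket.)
0.4621|01⟩ - 0.5714i|10⟩ + 0.6782|11⟩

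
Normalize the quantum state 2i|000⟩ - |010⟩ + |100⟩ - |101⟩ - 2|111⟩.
0.603i|000⟩ - 0.3015|010⟩ + 0.3015|100⟩ - 0.3015|101⟩ - 0.603|111⟩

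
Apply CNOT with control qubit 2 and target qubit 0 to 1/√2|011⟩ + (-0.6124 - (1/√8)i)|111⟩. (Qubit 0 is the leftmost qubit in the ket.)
(-0.6124 - (1/√8)i)|011⟩ + 1/√2|111⟩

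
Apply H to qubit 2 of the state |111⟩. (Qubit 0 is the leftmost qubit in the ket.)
1/√2|110⟩ - 1/√2|111⟩

H on qubit 2 mixes each pair of kets that differ only in qubit 2: amplitudes (a, b) of (|…0…⟩, |…1…⟩) become ((a + b)/√2, (a − b)/√2). Kets absent from the input have amplitude 0.
(|110⟩, |111⟩): (a, b) = (0, 1) → (1/√2, -1/√2)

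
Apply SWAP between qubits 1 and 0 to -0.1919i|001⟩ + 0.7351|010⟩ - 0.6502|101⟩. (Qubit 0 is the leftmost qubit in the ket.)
-0.1919i|001⟩ - 0.6502|011⟩ + 0.7351|100⟩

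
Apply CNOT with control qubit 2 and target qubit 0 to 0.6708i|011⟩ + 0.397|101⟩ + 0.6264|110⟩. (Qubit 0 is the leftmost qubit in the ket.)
0.397|001⟩ + 0.6264|110⟩ + 0.6708i|111⟩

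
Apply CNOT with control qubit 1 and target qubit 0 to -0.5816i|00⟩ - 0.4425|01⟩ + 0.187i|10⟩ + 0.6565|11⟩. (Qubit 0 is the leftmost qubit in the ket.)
-0.5816i|00⟩ + 0.6565|01⟩ + 0.187i|10⟩ - 0.4425|11⟩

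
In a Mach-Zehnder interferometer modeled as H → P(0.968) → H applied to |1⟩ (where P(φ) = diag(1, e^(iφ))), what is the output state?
(0.2165 - 0.4119i)|0⟩ + (0.7835 + 0.4119i)|1⟩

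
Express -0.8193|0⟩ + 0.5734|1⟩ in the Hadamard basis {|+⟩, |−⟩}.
-0.1739|+⟩ - 0.9848|−⟩

With |ψ⟩ = α|0⟩ + β|1⟩, the Hadamard-basis coefficients are ⟨+|ψ⟩ = (α + β)/√2 and ⟨−|ψ⟩ = (α − β)/√2.
Here α = -0.8193, β = 0.5734: (α + β)/√2 = -0.1739, (α − β)/√2 = -0.9848.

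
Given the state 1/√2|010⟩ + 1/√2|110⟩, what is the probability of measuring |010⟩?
1/2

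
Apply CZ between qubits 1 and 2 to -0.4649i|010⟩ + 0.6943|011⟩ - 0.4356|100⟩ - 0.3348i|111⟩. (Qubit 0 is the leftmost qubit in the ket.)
-0.4649i|010⟩ - 0.6943|011⟩ - 0.4356|100⟩ + 0.3348i|111⟩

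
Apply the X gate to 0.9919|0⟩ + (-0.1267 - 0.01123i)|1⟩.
(-0.1267 - 0.01123i)|0⟩ + 0.9919|1⟩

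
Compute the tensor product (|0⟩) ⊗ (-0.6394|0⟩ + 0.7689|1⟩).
-0.6394|00⟩ + 0.7689|01⟩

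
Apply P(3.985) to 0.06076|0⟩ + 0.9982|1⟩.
0.06076|0⟩ + (-0.6637 - 0.7456i)|1⟩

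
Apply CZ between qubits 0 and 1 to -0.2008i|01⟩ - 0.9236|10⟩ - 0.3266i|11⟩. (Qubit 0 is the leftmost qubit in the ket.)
-0.2008i|01⟩ - 0.9236|10⟩ + 0.3266i|11⟩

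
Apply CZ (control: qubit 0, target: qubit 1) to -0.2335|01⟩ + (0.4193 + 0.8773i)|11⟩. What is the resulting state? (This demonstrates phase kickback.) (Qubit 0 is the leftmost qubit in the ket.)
-0.2335|01⟩ + (-0.4193 - 0.8773i)|11⟩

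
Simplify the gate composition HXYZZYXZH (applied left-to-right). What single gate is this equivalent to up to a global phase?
X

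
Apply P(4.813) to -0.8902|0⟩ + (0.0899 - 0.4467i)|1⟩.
-0.8902|0⟩ + (-0.4354 - 0.1343i)|1⟩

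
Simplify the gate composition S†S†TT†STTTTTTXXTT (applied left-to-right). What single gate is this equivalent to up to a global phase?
S†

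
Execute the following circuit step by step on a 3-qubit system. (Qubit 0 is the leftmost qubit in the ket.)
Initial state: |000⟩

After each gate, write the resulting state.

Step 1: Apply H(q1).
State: 1/√2|000⟩ + 1/√2|010⟩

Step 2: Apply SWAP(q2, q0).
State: 1/√2|000⟩ + 1/√2|010⟩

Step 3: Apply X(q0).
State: 1/√2|100⟩ + 1/√2|110⟩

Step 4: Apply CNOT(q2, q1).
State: 1/√2|100⟩ + 1/√2|110⟩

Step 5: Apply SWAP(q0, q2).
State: 1/√2|001⟩ + 1/√2|011⟩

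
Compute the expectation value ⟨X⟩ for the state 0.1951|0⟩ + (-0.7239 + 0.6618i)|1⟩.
-0.2825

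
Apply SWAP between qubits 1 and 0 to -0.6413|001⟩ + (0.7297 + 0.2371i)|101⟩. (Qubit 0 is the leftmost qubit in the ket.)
-0.6413|001⟩ + (0.7297 + 0.2371i)|011⟩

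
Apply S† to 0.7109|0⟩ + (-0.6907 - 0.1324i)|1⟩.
0.7109|0⟩ + (-0.1324 + 0.6907i)|1⟩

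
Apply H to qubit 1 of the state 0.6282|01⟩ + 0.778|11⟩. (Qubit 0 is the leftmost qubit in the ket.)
0.4442|00⟩ - 0.4442|01⟩ + 0.5501|10⟩ - 0.5501|11⟩

H on qubit 1 mixes each pair of kets that differ only in qubit 1: amplitudes (a, b) of (|…0…⟩, |…1…⟩) become ((a + b)/√2, (a − b)/√2). Kets absent from the input have amplitude 0.
(|00⟩, |01⟩): (a, b) = (0, 0.6282) → (0.4442, -0.4442)
(|10⟩, |11⟩): (a, b) = (0, 0.778) → (0.5501, -0.5501)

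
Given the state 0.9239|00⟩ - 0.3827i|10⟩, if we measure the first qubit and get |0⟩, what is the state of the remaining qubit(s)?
|0⟩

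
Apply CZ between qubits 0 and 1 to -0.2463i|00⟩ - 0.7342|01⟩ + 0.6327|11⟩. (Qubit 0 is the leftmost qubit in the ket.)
-0.2463i|00⟩ - 0.7342|01⟩ - 0.6327|11⟩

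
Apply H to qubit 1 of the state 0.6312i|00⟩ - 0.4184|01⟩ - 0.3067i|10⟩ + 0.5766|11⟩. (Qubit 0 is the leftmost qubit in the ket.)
(-0.2959 + 0.4463i)|00⟩ + (0.2959 + 0.4463i)|01⟩ + (0.4077 - 0.2169i)|10⟩ + (-0.4077 - 0.2169i)|11⟩

H on qubit 1 mixes each pair of kets that differ only in qubit 1: amplitudes (a, b) of (|…0…⟩, |…1…⟩) become ((a + b)/√2, (a − b)/√2). Kets absent from the input have amplitude 0.
(|00⟩, |01⟩): (a, b) = (0.6312i, -0.4184) → ((-0.2959 + 0.4463i), (0.2959 + 0.4463i))
(|10⟩, |11⟩): (a, b) = (-0.3067i, 0.5766) → ((0.4077 - 0.2169i), (-0.4077 - 0.2169i))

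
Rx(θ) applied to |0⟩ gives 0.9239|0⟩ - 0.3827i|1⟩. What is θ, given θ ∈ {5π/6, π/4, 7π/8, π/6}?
π/4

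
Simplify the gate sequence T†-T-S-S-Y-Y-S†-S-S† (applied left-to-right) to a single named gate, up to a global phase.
S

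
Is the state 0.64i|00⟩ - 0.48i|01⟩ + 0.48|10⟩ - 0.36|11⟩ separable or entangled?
Separable

Writing the state as a|00⟩ + b|01⟩ + c|10⟩ + d|11⟩, it is a product state iff ad − bc = 0.
Here (a, b, c, d) = (0.64i, -0.48i, 0.48, -0.36): ad − bc = (0.64i)(-0.36) − (-0.48i)(0.48) = 0, so the state is separable.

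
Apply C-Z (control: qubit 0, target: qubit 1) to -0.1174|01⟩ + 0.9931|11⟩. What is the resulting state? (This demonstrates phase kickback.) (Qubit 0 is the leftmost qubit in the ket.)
-0.1174|01⟩ - 0.9931|11⟩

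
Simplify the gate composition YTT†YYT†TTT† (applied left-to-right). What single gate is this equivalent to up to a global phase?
Y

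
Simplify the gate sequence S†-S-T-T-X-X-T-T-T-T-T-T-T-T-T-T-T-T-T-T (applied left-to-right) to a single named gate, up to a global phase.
I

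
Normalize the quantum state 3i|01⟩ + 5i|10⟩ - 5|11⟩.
0.3906i|01⟩ + 0.6509i|10⟩ - 0.6509|11⟩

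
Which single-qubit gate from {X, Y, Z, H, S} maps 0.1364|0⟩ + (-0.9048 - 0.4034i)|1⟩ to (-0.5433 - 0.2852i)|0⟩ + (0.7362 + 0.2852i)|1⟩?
H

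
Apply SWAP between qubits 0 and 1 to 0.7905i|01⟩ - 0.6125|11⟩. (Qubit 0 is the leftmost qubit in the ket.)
0.7905i|10⟩ - 0.6125|11⟩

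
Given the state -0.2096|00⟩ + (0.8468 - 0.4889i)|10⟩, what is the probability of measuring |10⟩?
0.9561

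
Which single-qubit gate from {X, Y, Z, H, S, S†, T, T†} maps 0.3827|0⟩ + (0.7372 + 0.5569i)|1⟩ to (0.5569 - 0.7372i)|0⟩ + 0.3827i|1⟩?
Y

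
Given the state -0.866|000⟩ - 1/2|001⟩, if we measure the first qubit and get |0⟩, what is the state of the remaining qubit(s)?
-0.866|00⟩ - 0.5|01⟩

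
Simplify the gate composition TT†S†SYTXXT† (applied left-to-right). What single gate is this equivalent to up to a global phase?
Y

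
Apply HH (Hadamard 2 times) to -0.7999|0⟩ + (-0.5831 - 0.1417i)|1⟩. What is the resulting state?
-0.7999|0⟩ + (-0.5831 - 0.1417i)|1⟩

H² = I, so an even number of Hadamards cancels: H^2 = I and the state is unchanged.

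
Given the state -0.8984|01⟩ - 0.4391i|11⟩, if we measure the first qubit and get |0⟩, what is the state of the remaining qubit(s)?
-|1⟩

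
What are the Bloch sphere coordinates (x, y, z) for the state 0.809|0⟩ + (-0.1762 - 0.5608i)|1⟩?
(-0.2851, -0.9074, 0.3089)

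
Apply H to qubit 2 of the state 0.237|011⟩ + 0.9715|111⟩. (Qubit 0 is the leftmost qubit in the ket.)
0.1676|010⟩ - 0.1676|011⟩ + 0.687|110⟩ - 0.687|111⟩

H on qubit 2 mixes each pair of kets that differ only in qubit 2: amplitudes (a, b) of (|…0…⟩, |…1…⟩) become ((a + b)/√2, (a − b)/√2). Kets absent from the input have amplitude 0.
(|010⟩, |011⟩): (a, b) = (0, 0.237) → (0.1676, -0.1676)
(|110⟩, |111⟩): (a, b) = (0, 0.9715) → (0.687, -0.687)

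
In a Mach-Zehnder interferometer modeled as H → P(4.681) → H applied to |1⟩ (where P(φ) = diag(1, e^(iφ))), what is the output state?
(0.5157 + 0.4998i)|0⟩ + (0.4843 - 0.4998i)|1⟩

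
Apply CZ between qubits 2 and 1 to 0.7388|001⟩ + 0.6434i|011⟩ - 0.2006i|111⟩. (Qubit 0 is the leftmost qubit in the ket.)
0.7388|001⟩ - 0.6434i|011⟩ + 0.2006i|111⟩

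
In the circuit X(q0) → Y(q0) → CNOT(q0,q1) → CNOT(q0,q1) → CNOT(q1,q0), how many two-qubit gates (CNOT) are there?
3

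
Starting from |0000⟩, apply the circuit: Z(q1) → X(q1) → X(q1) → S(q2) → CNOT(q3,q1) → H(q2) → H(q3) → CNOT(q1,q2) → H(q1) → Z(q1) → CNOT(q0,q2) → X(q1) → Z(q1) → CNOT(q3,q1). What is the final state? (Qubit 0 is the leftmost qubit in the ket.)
-1/√8|0000⟩ - 1/√8|0001⟩ - 1/√8|0010⟩ - 1/√8|0011⟩ - 1/√8|0100⟩ - 1/√8|0101⟩ - 1/√8|0110⟩ - 1/√8|0111⟩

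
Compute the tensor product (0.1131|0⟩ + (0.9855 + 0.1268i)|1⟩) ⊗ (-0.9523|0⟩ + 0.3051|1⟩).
-0.1077|00⟩ + 0.03451|01⟩ + (-0.9385 - 0.1208i)|10⟩ + (0.3007 + 0.03869i)|11⟩

amp(|b₁b₂…⟩) = product of the factor amplitudes for bits b₁, b₂, …; only kets whose every factor amplitude is nonzero survive.
|00⟩: (0.1131)(-0.9523) = -0.1077
|01⟩: (0.1131)(0.3051) = 0.03451
|10⟩: (0.9855 + 0.1268i)(-0.9523) = (-0.9385 - 0.1208i)
|11⟩: (0.9855 + 0.1268i)(0.3051) = (0.3007 + 0.03869i)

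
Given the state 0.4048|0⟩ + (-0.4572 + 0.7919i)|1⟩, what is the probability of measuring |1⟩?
0.8361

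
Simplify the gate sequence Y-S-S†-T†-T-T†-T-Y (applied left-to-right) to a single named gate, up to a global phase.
I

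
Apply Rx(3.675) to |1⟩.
-0.9646i|0⟩ - 0.2636|1⟩

Rx(3.675) = [[cos(θ/2), −i·sin(θ/2)], [−i·sin(θ/2), cos(θ/2)]]; θ = 3.675, cos(θ/2) ≈ -0.263553, sin(θ/2) ≈ 0.964645.
With a = amp(|0⟩) = 0 and b = amp(|1⟩) = 1:
new amp(|0⟩) = (-0.263553)·a + (-0.964645i)·b = -0.9646i
new amp(|1⟩) = (-0.964645i)·a + (-0.263553)·b = -0.2636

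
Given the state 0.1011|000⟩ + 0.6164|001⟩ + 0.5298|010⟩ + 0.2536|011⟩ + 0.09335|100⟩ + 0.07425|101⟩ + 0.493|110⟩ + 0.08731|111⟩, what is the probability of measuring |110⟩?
0.243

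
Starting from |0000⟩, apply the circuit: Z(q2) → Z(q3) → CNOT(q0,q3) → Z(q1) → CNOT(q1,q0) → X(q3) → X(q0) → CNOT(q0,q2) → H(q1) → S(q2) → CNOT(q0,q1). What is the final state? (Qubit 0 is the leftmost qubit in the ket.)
(1/√2)i|1011⟩ + (1/√2)i|1111⟩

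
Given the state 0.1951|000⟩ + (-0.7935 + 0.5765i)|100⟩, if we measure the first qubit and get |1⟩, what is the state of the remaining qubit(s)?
(-0.809 + 0.5878i)|00⟩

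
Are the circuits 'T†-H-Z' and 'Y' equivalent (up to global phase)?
No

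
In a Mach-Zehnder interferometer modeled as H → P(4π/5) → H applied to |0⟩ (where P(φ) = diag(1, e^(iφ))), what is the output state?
(0.09549 + 0.2939i)|0⟩ + (0.9045 - 0.2939i)|1⟩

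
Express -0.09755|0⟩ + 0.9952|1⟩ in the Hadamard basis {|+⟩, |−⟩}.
0.6347|+⟩ - 0.7727|−⟩

With |ψ⟩ = α|0⟩ + β|1⟩, the Hadamard-basis coefficients are ⟨+|ψ⟩ = (α + β)/√2 and ⟨−|ψ⟩ = (α − β)/√2.
Here α = -0.09755, β = 0.9952: (α + β)/√2 = 0.6347, (α − β)/√2 = -0.7727.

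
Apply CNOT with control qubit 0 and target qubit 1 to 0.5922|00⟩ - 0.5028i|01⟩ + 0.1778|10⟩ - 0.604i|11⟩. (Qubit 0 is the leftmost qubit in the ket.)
0.5922|00⟩ - 0.5028i|01⟩ - 0.604i|10⟩ + 0.1778|11⟩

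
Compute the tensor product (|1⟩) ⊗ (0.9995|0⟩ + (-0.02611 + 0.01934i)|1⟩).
0.9995|10⟩ + (-0.02611 + 0.01934i)|11⟩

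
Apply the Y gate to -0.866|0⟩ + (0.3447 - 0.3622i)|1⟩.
(-0.3622 - 0.3447i)|0⟩ - 0.866i|1⟩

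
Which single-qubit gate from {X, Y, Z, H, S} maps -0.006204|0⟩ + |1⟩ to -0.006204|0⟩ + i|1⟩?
S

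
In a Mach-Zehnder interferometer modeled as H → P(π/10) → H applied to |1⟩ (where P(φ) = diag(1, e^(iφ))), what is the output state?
(0.02447 - 0.1545i)|0⟩ + (0.9755 + 0.1545i)|1⟩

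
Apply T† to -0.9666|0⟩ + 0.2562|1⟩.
-0.9666|0⟩ + (0.1812 - 0.1812i)|1⟩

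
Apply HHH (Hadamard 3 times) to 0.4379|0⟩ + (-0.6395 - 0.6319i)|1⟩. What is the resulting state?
(-0.1426 - 0.4468i)|0⟩ + (0.7618 + 0.4468i)|1⟩

H² = I, so H^3 = H: a single Hadamard. With (a, b) = (0.4379, (-0.6395 - 0.6319i)), H gives ((a + b)/√2, (a − b)/√2) = ((-0.1426 - 0.4468i), (0.7618 + 0.4468i)).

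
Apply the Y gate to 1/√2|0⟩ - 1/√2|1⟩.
(1/√2)i|0⟩ + (1/√2)i|1⟩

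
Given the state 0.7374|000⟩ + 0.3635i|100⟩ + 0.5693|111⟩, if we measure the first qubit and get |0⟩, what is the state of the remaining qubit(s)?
|00⟩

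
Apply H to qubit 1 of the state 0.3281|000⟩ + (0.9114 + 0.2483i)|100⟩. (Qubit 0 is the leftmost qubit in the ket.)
0.232|000⟩ + 0.232|010⟩ + (0.6445 + 0.1756i)|100⟩ + (0.6445 + 0.1756i)|110⟩

H on qubit 1 mixes each pair of kets that differ only in qubit 1: amplitudes (a, b) of (|…0…⟩, |…1…⟩) become ((a + b)/√2, (a − b)/√2). Kets absent from the input have amplitude 0.
(|000⟩, |010⟩): (a, b) = (0.3281, 0) → (0.232, 0.232)
(|100⟩, |110⟩): (a, b) = ((0.9114 + 0.2483i), 0) → ((0.6445 + 0.1756i), (0.6445 + 0.1756i))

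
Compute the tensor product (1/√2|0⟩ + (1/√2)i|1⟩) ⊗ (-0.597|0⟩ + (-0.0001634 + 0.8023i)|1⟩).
-0.4221|00⟩ + (-0.0001155 + 0.5673i)|01⟩ - 0.4221i|10⟩ + (-0.5673 - 0.0001155i)|11⟩

amp(|b₁b₂…⟩) = product of the factor amplitudes for bits b₁, b₂, …; only kets whose every factor amplitude is nonzero survive.
|00⟩: (1/√2)(-0.597) = -0.4221
|01⟩: (1/√2)(-0.0001634 + 0.8023i) = (-0.0001155 + 0.5673i)
|10⟩: ((1/√2)i)(-0.597) = -0.4221i
|11⟩: ((1/√2)i)(-0.0001634 + 0.8023i) = (-0.5673 - 0.0001155i)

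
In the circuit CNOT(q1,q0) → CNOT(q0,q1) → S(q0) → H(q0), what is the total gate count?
4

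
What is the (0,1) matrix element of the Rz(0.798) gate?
0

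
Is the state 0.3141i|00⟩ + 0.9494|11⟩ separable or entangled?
Entangled

Writing the state as a|00⟩ + b|01⟩ + c|10⟩ + d|11⟩, it is a product state iff ad − bc = 0.
Here (a, b, c, d) = (0.3141i, 0, 0, 0.9494): ad − bc = (0.3141i)(0.9494) − (0)(0) = 0.2982i ≠ 0, so the state is entangled.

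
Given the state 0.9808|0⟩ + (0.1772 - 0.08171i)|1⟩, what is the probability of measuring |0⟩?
0.962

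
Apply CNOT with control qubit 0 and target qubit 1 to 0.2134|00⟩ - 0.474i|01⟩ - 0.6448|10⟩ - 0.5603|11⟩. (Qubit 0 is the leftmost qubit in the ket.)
0.2134|00⟩ - 0.474i|01⟩ - 0.5603|10⟩ - 0.6448|11⟩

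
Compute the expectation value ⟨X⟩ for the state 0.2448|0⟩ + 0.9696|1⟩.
0.4747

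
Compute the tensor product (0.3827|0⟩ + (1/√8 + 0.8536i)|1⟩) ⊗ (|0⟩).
0.3827|00⟩ + (1/√8 + 0.8536i)|10⟩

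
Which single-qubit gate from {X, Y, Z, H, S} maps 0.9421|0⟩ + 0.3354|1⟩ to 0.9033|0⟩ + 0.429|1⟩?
H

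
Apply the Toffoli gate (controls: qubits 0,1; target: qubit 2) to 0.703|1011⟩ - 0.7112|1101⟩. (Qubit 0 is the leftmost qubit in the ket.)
0.703|1011⟩ - 0.7112|1111⟩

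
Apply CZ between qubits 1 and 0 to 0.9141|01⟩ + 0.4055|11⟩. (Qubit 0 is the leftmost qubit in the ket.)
0.9141|01⟩ - 0.4055|11⟩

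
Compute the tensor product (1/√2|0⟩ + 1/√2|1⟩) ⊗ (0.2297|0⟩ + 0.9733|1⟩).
0.1624|00⟩ + 0.6882|01⟩ + 0.1624|10⟩ + 0.6882|11⟩

amp(|b₁b₂…⟩) = product of the factor amplitudes for bits b₁, b₂, …; only kets whose every factor amplitude is nonzero survive.
|00⟩: (1/√2)(0.2297) = 0.1624
|01⟩: (1/√2)(0.9733) = 0.6882
|10⟩: (1/√2)(0.2297) = 0.1624
|11⟩: (1/√2)(0.9733) = 0.6882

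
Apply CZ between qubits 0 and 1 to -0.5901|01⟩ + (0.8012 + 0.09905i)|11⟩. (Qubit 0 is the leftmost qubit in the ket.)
-0.5901|01⟩ + (-0.8012 - 0.09905i)|11⟩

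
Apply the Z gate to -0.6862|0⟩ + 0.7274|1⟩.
-0.6862|0⟩ - 0.7274|1⟩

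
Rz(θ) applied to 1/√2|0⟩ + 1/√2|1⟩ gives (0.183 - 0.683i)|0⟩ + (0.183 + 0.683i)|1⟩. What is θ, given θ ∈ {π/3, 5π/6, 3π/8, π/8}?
5π/6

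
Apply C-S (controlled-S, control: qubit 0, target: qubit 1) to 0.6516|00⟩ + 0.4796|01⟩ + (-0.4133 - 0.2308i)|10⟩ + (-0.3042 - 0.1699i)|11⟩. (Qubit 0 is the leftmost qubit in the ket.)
0.6516|00⟩ + 0.4796|01⟩ + (-0.4133 - 0.2308i)|10⟩ + (0.1699 - 0.3042i)|11⟩

C-S leaves the control-|0⟩ kets |00⟩, |01⟩ unchanged and applies S to qubit 1 on the control-|1⟩ pair (|10⟩, |11⟩).
S = [[1, 0], [0, i]].
With a = amp(|10⟩) = (-0.4133 - 0.2308i) and b = amp(|11⟩) = (-0.3042 - 0.1699i):
new amp(|10⟩) = (1)·a = (-0.4133 - 0.2308i)
new amp(|11⟩) = (i)·b = (0.1699 - 0.3042i)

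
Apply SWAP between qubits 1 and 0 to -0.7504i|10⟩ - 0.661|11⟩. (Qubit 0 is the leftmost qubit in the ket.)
-0.7504i|01⟩ - 0.661|11⟩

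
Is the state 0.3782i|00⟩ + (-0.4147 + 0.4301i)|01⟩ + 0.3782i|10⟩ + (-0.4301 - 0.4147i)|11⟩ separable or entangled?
Entangled

Writing the state as a|00⟩ + b|01⟩ + c|10⟩ + d|11⟩, it is a product state iff ad − bc = 0.
Here (a, b, c, d) = (0.3782i, (-0.4147 + 0.4301i), 0.3782i, (-0.4301 - 0.4147i)): ad − bc = (0.3782i)(-0.4301 - 0.4147i) − (-0.4147 + 0.4301i)(0.3782i) = (0.3195 - 0.005824i) ≠ 0, so the state is entangled.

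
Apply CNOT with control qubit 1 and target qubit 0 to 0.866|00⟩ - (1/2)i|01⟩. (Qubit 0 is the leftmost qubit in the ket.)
0.866|00⟩ - (1/2)i|11⟩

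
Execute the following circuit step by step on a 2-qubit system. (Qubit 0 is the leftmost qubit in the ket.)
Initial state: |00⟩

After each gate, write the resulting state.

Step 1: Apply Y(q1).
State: i|01⟩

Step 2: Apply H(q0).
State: (1/√2)i|01⟩ + (1/√2)i|11⟩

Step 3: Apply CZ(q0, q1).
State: (1/√2)i|01⟩ - (1/√2)i|11⟩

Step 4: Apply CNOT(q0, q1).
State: (1/√2)i|01⟩ - (1/√2)i|10⟩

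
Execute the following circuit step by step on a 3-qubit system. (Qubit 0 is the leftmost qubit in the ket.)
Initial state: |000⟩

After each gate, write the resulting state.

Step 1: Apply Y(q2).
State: i|001⟩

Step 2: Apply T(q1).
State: i|001⟩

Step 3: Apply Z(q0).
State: i|001⟩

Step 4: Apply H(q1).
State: (1/√2)i|001⟩ + (1/√2)i|011⟩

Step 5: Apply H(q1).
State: i|001⟩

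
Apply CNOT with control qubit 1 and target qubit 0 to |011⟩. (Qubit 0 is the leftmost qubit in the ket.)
|111⟩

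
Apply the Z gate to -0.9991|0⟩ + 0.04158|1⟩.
-0.9991|0⟩ - 0.04158|1⟩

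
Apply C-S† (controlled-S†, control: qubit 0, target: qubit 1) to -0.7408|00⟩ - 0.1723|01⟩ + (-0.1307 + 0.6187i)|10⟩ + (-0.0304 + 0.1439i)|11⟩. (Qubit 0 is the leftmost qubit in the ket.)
-0.7408|00⟩ - 0.1723|01⟩ + (-0.1307 + 0.6187i)|10⟩ + (0.1439 + 0.0304i)|11⟩

C-S† leaves the control-|0⟩ kets |00⟩, |01⟩ unchanged and applies S† to qubit 1 on the control-|1⟩ pair (|10⟩, |11⟩).
S† = [[1, 0], [0, -i]].
With a = amp(|10⟩) = (-0.1307 + 0.6187i) and b = amp(|11⟩) = (-0.0304 + 0.1439i):
new amp(|10⟩) = (1)·a = (-0.1307 + 0.6187i)
new amp(|11⟩) = (-i)·b = (0.1439 + 0.0304i)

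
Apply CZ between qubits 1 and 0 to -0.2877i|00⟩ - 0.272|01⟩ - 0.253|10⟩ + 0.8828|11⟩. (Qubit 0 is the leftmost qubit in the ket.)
-0.2877i|00⟩ - 0.272|01⟩ - 0.253|10⟩ - 0.8828|11⟩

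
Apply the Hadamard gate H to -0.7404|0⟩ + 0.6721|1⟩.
-0.0483|0⟩ - 0.9988|1⟩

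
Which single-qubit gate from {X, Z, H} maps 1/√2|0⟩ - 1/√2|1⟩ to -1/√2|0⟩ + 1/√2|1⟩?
X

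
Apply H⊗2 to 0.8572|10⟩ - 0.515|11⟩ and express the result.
0.1711|00⟩ + 0.6861|01⟩ - 0.1711|10⟩ - 0.6861|11⟩

H⊗2 gives amp(|y⟩) = (1/2) Σ_x (−1)^(x·y) amp(|x⟩), where x·y is the number of positions in which both x and y have a 1.
|00⟩: (0.8572 - 0.515)/2 = 0.1711
|01⟩: (0.8572 + 0.515)/2 = 0.6861
|10⟩: (-0.8572 + 0.515)/2 = -0.1711
|11⟩: (-0.8572 - 0.515)/2 = -0.6861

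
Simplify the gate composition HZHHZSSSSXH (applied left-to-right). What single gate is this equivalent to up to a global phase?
Z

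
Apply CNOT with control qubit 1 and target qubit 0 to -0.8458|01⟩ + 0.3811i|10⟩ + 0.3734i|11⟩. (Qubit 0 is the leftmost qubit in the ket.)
0.3734i|01⟩ + 0.3811i|10⟩ - 0.8458|11⟩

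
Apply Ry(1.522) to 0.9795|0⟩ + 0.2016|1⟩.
0.5703|0⟩ + 0.8215|1⟩

Ry(1.522) = [[cos(θ/2), −sin(θ/2)], [sin(θ/2), cos(θ/2)]]; θ = 1.522, cos(θ/2) ≈ 0.724147, sin(θ/2) ≈ 0.689646.
With a = amp(|0⟩) = 0.9795 and b = amp(|1⟩) = 0.2016:
new amp(|0⟩) = (0.724147)·a + (-0.689646)·b = 0.5703
new amp(|1⟩) = (0.689646)·a + (0.724147)·b = 0.8215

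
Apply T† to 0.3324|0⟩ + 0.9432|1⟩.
0.3324|0⟩ + (0.6669 - 0.6669i)|1⟩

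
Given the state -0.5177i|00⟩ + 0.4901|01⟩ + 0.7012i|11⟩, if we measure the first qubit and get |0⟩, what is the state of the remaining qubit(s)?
-0.7262i|0⟩ + 0.6875|1⟩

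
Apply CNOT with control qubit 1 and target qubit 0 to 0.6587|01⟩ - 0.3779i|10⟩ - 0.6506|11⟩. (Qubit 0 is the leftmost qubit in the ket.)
-0.6506|01⟩ - 0.3779i|10⟩ + 0.6587|11⟩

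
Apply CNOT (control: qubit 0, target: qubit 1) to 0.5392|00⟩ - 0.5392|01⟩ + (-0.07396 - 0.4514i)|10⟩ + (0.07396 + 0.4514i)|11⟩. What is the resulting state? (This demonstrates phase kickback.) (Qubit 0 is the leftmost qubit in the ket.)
0.5392|00⟩ - 0.5392|01⟩ + (0.07396 + 0.4514i)|10⟩ + (-0.07396 - 0.4514i)|11⟩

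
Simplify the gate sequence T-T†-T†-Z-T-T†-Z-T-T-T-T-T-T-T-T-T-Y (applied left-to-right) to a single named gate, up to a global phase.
Y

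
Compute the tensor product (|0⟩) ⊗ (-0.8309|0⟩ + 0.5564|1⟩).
-0.8309|00⟩ + 0.5564|01⟩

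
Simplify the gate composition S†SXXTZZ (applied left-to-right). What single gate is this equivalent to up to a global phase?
T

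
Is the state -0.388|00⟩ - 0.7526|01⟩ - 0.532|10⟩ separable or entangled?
Entangled

Writing the state as a|00⟩ + b|01⟩ + c|10⟩ + d|11⟩, it is a product state iff ad − bc = 0.
Here (a, b, c, d) = (-0.388, -0.7526, -0.532, 0): ad − bc = (-0.388)(0) − (-0.7526)(-0.532) = -0.4004 ≠ 0, so the state is entangled.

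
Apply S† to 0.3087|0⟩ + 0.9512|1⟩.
0.3087|0⟩ - 0.9512i|1⟩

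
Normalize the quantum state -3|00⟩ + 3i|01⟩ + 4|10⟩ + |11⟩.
-0.5071|00⟩ + 0.5071i|01⟩ + 0.6761|10⟩ + 0.169|11⟩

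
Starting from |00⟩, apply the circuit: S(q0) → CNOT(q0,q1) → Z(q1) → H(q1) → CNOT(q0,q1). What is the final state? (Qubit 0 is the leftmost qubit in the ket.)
1/√2|00⟩ + 1/√2|01⟩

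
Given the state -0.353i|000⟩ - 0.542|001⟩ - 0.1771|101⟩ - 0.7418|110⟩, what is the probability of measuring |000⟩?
0.1246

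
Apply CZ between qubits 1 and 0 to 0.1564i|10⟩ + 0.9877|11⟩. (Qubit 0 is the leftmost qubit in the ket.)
0.1564i|10⟩ - 0.9877|11⟩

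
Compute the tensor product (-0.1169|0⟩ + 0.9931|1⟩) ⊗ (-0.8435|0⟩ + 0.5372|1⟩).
0.09861|00⟩ - 0.0628|01⟩ - 0.8377|10⟩ + 0.5335|11⟩

amp(|b₁b₂…⟩) = product of the factor amplitudes for bits b₁, b₂, …; only kets whose every factor amplitude is nonzero survive.
|00⟩: (-0.1169)(-0.8435) = 0.09861
|01⟩: (-0.1169)(0.5372) = -0.0628
|10⟩: (0.9931)(-0.8435) = -0.8377
|11⟩: (0.9931)(0.5372) = 0.5335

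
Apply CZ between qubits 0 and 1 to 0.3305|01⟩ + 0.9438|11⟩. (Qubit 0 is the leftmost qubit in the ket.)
0.3305|01⟩ - 0.9438|11⟩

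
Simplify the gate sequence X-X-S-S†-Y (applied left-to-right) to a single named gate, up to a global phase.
Y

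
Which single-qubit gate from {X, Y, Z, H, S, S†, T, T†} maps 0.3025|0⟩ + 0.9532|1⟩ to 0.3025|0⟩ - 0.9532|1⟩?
Z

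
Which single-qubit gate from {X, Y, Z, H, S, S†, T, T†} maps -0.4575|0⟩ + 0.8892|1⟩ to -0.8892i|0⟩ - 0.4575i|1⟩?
Y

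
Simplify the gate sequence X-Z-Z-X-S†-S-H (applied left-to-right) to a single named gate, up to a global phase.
H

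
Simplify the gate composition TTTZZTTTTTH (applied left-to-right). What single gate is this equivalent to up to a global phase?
H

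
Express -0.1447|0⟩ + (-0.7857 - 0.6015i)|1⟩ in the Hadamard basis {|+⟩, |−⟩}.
(-0.6579 - 0.4253i)|+⟩ + (0.4533 + 0.4253i)|−⟩

With |ψ⟩ = α|0⟩ + β|1⟩, the Hadamard-basis coefficients are ⟨+|ψ⟩ = (α + β)/√2 and ⟨−|ψ⟩ = (α − β)/√2.
Here α = -0.1447, β = (-0.7857 - 0.6015i): (α + β)/√2 = (-0.6579 - 0.4253i), (α − β)/√2 = (0.4533 + 0.4253i).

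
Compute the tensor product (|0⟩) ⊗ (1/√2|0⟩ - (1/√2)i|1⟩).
1/√2|00⟩ - (1/√2)i|01⟩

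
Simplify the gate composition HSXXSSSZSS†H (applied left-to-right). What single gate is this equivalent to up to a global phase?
X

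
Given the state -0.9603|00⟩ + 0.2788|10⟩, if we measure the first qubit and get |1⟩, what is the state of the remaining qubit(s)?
|0⟩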